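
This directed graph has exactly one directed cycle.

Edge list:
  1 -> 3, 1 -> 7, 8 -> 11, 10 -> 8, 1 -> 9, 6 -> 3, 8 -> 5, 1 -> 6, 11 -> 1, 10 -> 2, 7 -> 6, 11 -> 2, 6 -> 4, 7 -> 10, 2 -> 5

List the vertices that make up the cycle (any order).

DFS with gray/black marking from 1:
1 gray
  3 gray
  3 black
  6 gray
    6→3: 3 black — skip
    4 gray
    4 black
  6 black
  7 gray
    7→6: 6 black — skip
    10 gray
      2 gray
        5 gray
        5 black
      2 black
      8 gray
        11 gray
          11→2: 2 black — skip
          11→1: 1 is gray → back edge
Back edge closes the cycle 1 → 7 → 10 → 8 → 11 → 1; its vertices are {1, 7, 8, 10, 11}.

1, 7, 8, 10, 11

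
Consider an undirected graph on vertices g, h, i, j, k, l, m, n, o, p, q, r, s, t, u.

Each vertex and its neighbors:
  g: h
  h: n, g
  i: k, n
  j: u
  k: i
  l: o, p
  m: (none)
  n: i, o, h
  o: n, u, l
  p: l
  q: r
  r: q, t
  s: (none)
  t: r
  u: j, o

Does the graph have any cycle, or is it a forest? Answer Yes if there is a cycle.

DFS, tracking each vertex's parent; an edge to a visited non-parent vertex closes a cycle.
Start from h:
visit h (parent –)
  visit n (parent h)
    visit i (parent n)
      visit k (parent i)
        k–i: parent, skip
      i–n: parent, skip
    visit o (parent n)
      o–n: parent, skip
      visit u (parent o)
        visit j (parent u)
          j–u: parent, skip
        u–o: parent, skip
      visit l (parent o)
        l–o: parent, skip
        visit p (parent l)
          p–l: parent, skip
    n–h: parent, skip
  visit g (parent h)
    g–h: parent, skip
visit m (parent –)
visit q (parent –)
  visit r (parent q)
    r–q: parent, skip
    visit t (parent r)
      t–r: parent, skip
visit s (parent –)
No non-parent visited neighbor found — the graph is a forest.

No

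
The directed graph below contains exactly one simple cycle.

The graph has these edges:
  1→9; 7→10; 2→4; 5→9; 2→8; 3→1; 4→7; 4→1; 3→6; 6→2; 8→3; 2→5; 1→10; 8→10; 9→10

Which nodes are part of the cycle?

DFS with gray/black marking from 6:
6 gray
  2 gray
    4 gray
      7 gray
        10 gray
        10 black
      7 black
      1 gray
        9 gray
          9→10: 10 black — skip
        9 black
        1→10: 10 black — skip
      1 black
    4 black
    5 gray
      5→9: 9 black — skip
    5 black
    8 gray
      3 gray
        3→1: 1 black — skip
        3→6: 6 is gray → back edge
Back edge closes the cycle 6 → 2 → 8 → 3 → 6; its vertices are {2, 3, 6, 8}.

2, 3, 6, 8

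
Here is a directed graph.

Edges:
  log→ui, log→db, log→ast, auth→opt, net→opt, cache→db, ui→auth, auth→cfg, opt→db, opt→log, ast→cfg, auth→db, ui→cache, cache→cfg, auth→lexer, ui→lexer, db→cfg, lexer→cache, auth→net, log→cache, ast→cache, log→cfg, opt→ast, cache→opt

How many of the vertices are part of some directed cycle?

8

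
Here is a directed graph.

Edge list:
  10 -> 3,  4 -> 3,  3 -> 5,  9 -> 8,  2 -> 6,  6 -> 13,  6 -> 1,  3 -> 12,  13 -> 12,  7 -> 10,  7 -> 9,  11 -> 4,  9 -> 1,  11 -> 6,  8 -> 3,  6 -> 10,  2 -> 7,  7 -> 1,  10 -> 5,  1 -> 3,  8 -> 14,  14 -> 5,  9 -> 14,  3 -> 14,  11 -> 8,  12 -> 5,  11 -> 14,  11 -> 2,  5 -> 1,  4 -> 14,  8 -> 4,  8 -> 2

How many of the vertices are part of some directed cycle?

A vertex is on a directed cycle iff it belongs to a strongly connected component of size ≥ 2 (or has a self-loop).
The vertices on cycles are {1, 2, 3, 5, 7, 8, 9, 12, 14} — 9 in total.

9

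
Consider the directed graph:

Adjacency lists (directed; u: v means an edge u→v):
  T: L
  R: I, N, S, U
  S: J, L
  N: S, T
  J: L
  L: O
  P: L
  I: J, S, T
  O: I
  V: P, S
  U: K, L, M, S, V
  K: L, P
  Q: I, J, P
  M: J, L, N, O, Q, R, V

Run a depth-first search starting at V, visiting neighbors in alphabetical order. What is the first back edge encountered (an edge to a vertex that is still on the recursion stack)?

DFS from V (visiting neighbors in alphabetical order); mark gray on enter, black on exit:
V gray
  P gray
    L gray
      O gray
        I gray
          J gray
            J→L: L is gray → back edge
First back edge: J → L.

J→L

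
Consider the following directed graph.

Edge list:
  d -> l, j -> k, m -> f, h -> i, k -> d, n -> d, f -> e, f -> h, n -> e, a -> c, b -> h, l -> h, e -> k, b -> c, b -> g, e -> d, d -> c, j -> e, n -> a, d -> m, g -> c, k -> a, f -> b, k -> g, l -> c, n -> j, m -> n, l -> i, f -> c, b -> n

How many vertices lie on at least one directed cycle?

A vertex is on a directed cycle iff it belongs to a strongly connected component of size ≥ 2 (or has a self-loop).
The vertices on cycles are {b, d, e, f, j, k, m, n} — 8 in total.

8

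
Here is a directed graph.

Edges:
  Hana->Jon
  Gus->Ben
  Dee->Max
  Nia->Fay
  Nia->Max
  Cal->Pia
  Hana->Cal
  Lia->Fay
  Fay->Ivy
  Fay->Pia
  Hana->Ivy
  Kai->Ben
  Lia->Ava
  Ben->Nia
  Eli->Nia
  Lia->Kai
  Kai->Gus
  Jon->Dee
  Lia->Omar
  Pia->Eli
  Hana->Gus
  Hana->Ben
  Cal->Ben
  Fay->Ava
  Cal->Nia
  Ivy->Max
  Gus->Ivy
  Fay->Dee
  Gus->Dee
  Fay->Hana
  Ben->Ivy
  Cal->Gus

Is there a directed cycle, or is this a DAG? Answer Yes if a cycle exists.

Yes

DFS with white/gray/black marking, starting from Pia:
Pia gray
  Eli gray
    Nia gray
      Fay gray
        Hana gray
          Jon gray
            Dee gray
              Max gray
              Max black
            Dee black
          Jon black
          Ben gray
            Ben→Nia: Nia is gray → back edge
Back edge found, so a cycle exists: Nia → Fay → Hana → Ben → Nia.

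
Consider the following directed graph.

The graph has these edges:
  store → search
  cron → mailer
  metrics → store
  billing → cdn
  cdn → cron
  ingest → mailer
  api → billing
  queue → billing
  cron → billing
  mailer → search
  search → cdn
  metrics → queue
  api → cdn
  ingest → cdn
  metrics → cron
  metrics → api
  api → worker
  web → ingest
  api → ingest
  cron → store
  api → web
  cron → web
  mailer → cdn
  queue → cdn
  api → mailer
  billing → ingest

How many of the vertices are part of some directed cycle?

8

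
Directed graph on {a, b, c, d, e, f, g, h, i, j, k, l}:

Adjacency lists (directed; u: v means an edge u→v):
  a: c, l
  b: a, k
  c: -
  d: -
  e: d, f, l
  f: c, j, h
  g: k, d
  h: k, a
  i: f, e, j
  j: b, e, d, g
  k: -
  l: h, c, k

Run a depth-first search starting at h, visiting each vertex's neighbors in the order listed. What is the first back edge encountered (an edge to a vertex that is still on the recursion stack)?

l→h

DFS from h (visiting each vertex's neighbors in the order listed); mark gray on enter, black on exit:
h gray
  k gray
  k black
  a gray
    c gray
    c black
    l gray
      l→h: h is gray → back edge
First back edge: l → h.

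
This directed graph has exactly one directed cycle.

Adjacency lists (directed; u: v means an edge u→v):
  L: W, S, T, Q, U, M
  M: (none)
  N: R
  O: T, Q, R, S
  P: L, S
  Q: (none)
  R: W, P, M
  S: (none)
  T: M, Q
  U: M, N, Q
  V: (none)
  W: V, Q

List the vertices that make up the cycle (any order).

DFS with gray/black marking from R:
R gray
  W gray
    V gray
    V black
    Q gray
    Q black
  W black
  P gray
    L gray
      L→W: W black — skip
      S gray
      S black
      T gray
        M gray
        M black
        T→Q: Q black — skip
      T black
      L→Q: Q black — skip
      U gray
        U→M: M black — skip
        N gray
          N→R: R is gray → back edge
Back edge closes the cycle R → P → L → U → N → R; its vertices are {L, N, P, R, U}.

L, N, P, R, U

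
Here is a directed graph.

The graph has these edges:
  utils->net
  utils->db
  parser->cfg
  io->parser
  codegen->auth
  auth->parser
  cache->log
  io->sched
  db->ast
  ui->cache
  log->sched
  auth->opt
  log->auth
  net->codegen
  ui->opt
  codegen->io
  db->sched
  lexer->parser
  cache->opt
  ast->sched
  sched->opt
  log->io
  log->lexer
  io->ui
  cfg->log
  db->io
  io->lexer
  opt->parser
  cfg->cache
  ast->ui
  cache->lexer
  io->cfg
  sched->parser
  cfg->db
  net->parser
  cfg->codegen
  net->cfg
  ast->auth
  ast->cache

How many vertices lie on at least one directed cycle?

13

A vertex is on a directed cycle iff it belongs to a strongly connected component of size ≥ 2 (or has a self-loop).
The vertices on cycles are {db, io, ui, ast, cfg, log, opt, auth, cache, lexer, sched, parser, codegen} — 13 in total.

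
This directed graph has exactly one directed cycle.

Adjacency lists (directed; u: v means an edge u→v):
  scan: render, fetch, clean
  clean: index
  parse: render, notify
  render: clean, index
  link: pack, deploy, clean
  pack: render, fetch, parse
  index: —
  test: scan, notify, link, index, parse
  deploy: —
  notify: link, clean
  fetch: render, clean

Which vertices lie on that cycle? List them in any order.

DFS with gray/black marking from link:
link gray
  pack gray
    render gray
      clean gray
        index gray
        index black
      clean black
      render→index: index black — skip
    render black
    fetch gray
      fetch→render: render black — skip
      fetch→clean: clean black — skip
    fetch black
    parse gray
      parse→render: render black — skip
      notify gray
        notify→link: link is gray → back edge
Back edge closes the cycle link → pack → parse → notify → link; its vertices are {link, pack, parse, notify}.

link, pack, parse, notify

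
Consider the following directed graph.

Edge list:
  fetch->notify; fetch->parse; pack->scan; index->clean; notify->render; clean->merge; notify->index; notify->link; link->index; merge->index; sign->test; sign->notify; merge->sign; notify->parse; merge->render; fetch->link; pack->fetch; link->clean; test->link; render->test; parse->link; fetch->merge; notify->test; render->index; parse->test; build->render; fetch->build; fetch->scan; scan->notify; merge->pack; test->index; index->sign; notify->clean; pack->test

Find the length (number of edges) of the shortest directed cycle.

3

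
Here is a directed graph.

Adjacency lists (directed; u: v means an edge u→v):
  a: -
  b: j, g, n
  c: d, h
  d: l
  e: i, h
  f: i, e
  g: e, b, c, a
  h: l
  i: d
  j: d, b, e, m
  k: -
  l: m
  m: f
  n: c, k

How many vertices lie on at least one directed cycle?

A vertex is on a directed cycle iff it belongs to a strongly connected component of size ≥ 2 (or has a self-loop).
The vertices on cycles are {b, d, e, f, g, h, i, j, l, m} — 10 in total.

10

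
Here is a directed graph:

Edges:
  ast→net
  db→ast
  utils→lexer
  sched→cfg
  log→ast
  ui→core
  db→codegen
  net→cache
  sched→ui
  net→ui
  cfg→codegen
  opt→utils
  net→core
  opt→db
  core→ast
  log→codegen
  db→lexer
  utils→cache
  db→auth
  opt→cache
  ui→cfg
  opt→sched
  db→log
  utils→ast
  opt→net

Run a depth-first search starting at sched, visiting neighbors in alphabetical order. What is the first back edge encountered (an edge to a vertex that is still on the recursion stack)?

net→core

DFS from sched (visiting neighbors in alphabetical order); mark gray on enter, black on exit:
sched gray
  cfg gray
    codegen gray
    codegen black
  cfg black
  ui gray
    ui→cfg: cfg black — skip
    core gray
      ast gray
        net gray
          cache gray
          cache black
          net→core: core is gray → back edge
First back edge: net → core.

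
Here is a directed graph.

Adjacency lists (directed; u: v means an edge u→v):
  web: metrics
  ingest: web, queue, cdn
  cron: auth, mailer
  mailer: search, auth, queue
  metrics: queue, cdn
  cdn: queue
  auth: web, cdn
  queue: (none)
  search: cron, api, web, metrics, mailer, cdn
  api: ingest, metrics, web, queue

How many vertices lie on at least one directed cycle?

3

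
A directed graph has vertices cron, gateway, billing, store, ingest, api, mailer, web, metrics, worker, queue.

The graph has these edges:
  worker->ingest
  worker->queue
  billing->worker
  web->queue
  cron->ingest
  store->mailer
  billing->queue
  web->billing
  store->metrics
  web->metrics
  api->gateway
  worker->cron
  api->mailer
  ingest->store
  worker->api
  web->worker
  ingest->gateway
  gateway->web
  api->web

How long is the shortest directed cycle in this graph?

3

For each vertex v, BFS finds the shortest path from v back to v.
The shortest such closed walk is worker → api → web → worker, length 3.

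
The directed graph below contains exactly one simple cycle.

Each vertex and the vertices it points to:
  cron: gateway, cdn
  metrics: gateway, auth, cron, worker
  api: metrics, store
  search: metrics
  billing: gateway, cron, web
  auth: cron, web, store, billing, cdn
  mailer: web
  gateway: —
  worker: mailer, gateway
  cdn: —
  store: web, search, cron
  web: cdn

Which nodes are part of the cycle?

DFS with gray/black marking from store:
store gray
  web gray
    cdn gray
    cdn black
  web black
  search gray
    metrics gray
      gateway gray
      gateway black
      auth gray
        cron gray
          cron→gateway: gateway black — skip
          cron→cdn: cdn black — skip
        cron black
        auth→web: web black — skip
        auth→store: store is gray → back edge
Back edge closes the cycle store → search → metrics → auth → store; its vertices are {auth, store, search, metrics}.

auth, store, search, metrics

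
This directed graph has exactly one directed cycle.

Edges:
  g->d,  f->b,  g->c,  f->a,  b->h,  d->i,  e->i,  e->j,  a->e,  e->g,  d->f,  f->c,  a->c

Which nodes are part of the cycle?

a, d, e, f, g

DFS with gray/black marking from f:
f gray
  b gray
    h gray
    h black
  b black
  c gray
  c black
  a gray
    e gray
      i gray
      i black
      g gray
        d gray
          d→f: f is gray → back edge
Back edge closes the cycle f → a → e → g → d → f; its vertices are {a, d, e, f, g}.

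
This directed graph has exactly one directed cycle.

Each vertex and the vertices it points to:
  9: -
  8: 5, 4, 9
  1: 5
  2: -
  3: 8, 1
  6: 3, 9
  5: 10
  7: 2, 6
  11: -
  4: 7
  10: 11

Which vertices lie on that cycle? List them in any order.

3, 4, 6, 7, 8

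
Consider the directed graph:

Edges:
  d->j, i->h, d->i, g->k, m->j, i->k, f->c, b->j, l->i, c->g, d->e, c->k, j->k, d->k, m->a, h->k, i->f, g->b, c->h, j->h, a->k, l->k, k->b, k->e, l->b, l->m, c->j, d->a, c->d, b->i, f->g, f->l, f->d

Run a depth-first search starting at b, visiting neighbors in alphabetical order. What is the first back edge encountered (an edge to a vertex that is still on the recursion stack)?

k->b

DFS from b (visiting neighbors in alphabetical order); mark gray on enter, black on exit:
b gray
  i gray
    f gray
      c gray
        d gray
          a gray
            k gray
              k→b: b is gray → back edge
First back edge: k → b.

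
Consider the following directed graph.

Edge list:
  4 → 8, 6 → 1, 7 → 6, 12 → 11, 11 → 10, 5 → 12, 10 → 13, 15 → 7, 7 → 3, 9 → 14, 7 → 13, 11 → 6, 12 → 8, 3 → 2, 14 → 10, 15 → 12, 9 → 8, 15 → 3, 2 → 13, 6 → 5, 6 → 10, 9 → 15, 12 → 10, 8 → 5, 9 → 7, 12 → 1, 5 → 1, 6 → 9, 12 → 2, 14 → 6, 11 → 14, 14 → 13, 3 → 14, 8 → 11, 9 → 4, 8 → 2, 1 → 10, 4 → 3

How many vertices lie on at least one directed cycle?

11

A vertex is on a directed cycle iff it belongs to a strongly connected component of size ≥ 2 (or has a self-loop).
The vertices on cycles are {3, 4, 5, 6, 7, 8, 9, 11, 12, 14, 15} — 11 in total.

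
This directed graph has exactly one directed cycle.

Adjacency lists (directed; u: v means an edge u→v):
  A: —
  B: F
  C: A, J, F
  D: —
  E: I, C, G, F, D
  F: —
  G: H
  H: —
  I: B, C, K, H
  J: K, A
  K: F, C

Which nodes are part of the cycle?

C, J, K

DFS with gray/black marking from K:
K gray
  F gray
  F black
  C gray
    A gray
    A black
    J gray
      J→K: K is gray → back edge
Back edge closes the cycle K → C → J → K; its vertices are {C, J, K}.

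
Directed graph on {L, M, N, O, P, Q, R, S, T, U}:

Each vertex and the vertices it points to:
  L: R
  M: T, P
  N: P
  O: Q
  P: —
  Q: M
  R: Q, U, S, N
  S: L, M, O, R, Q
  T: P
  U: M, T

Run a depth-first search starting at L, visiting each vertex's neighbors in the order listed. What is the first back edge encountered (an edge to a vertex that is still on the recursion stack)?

DFS from L (visiting each vertex's neighbors in the order listed); mark gray on enter, black on exit:
L gray
  R gray
    Q gray
      M gray
        T gray
          P gray
          P black
        T black
        M→P: P black — skip
      M black
    Q black
    U gray
      U→M: M black — skip
      U→T: T black — skip
    U black
    S gray
      S→L: L is gray → back edge
First back edge: S → L.

S→L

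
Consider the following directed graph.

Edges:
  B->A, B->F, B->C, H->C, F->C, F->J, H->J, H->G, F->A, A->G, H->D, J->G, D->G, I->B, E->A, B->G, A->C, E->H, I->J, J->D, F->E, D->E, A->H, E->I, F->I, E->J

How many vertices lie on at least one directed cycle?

8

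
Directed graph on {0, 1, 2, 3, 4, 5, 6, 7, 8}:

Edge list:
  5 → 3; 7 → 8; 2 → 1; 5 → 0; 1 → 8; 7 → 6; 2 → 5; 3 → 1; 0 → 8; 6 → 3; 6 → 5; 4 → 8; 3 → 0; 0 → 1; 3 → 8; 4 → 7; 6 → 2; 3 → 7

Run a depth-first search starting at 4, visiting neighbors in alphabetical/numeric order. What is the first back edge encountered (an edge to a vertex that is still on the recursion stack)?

DFS from 4 (visiting neighbors in alphabetical/numeric order); mark gray on enter, black on exit:
4 gray
  7 gray
    6 gray
      2 gray
        1 gray
          8 gray
          8 black
        1 black
        5 gray
          0 gray
            0→1: 1 black — skip
            0→8: 8 black — skip
          0 black
          3 gray
            3→0: 0 black — skip
            3→1: 1 black — skip
            3→7: 7 is gray → back edge
First back edge: 3 → 7.

3→7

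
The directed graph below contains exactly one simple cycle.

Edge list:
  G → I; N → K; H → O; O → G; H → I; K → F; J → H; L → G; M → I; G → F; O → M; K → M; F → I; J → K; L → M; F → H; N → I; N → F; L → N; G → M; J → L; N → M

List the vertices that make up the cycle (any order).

DFS with gray/black marking from H:
H gray
  O gray
    M gray
      I gray
      I black
    M black
    G gray
      F gray
        F→I: I black — skip
        F→H: H is gray → back edge
Back edge closes the cycle H → O → G → F → H; its vertices are {F, G, H, O}.

F, G, H, O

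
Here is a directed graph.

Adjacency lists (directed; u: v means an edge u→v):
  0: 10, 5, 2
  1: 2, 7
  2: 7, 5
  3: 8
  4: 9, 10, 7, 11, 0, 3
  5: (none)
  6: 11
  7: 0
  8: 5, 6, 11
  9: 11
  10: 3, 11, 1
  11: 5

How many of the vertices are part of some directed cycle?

A vertex is on a directed cycle iff it belongs to a strongly connected component of size ≥ 2 (or has a self-loop).
The vertices on cycles are {0, 1, 2, 7, 10} — 5 in total.

5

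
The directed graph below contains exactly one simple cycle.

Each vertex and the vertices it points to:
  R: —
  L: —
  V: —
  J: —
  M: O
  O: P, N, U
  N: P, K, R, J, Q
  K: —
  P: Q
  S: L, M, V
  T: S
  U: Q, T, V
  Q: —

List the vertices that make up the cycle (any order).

DFS with gray/black marking from O:
O gray
  P gray
    Q gray
    Q black
  P black
  N gray
    N→P: P black — skip
    K gray
    K black
    R gray
    R black
    J gray
    J black
    N→Q: Q black — skip
  N black
  U gray
    U→Q: Q black — skip
    T gray
      S gray
        L gray
        L black
        M gray
          M→O: O is gray → back edge
Back edge closes the cycle O → U → T → S → M → O; its vertices are {M, O, S, T, U}.

M, O, S, T, U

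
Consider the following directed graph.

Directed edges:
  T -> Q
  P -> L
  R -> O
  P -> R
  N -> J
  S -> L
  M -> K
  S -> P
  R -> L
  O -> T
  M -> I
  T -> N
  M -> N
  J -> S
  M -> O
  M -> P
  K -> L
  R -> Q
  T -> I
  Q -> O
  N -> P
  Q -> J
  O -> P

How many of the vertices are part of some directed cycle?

8

A vertex is on a directed cycle iff it belongs to a strongly connected component of size ≥ 2 (or has a self-loop).
The vertices on cycles are {J, N, O, P, Q, R, S, T} — 8 in total.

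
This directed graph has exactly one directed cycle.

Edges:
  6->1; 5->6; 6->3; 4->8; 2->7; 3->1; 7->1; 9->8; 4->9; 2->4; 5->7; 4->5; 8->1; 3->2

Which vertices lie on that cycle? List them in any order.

2, 3, 4, 5, 6

DFS with gray/black marking from 2:
2 gray
  4 gray
    5 gray
      7 gray
        1 gray
        1 black
      7 black
      6 gray
        6→1: 1 black — skip
        3 gray
          3→1: 1 black — skip
          3→2: 2 is gray → back edge
Back edge closes the cycle 2 → 4 → 5 → 6 → 3 → 2; its vertices are {2, 3, 4, 5, 6}.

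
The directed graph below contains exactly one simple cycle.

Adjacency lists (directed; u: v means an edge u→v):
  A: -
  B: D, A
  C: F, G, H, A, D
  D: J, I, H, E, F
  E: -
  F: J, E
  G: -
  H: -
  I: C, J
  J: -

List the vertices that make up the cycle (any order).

C, D, I

DFS with gray/black marking from D:
D gray
  J gray
  J black
  I gray
    C gray
      F gray
        F→J: J black — skip
        E gray
        E black
      F black
      G gray
      G black
      H gray
      H black
      A gray
      A black
      C→D: D is gray → back edge
Back edge closes the cycle D → I → C → D; its vertices are {C, D, I}.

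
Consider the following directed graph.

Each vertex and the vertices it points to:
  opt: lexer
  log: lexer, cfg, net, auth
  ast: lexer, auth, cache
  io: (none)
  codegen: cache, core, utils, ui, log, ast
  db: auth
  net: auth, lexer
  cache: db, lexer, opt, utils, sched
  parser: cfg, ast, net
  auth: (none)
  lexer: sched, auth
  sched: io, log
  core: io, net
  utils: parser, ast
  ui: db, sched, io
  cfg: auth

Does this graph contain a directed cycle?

Yes

DFS with white/gray/black marking, starting from cache:
cache gray
  db gray
    auth gray
    auth black
  db black
  lexer gray
    sched gray
      io gray
      io black
      log gray
        log→lexer: lexer is gray → back edge
Back edge found, so a cycle exists: lexer → sched → log → lexer.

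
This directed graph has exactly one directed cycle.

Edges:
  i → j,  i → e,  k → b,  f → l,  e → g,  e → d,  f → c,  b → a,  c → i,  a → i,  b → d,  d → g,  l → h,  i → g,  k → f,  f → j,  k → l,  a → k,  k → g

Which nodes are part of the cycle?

a, b, k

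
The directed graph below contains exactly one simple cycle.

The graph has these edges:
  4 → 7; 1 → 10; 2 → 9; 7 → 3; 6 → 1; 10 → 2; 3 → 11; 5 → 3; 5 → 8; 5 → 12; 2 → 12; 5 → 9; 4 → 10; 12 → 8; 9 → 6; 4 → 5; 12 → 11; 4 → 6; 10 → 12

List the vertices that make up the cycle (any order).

DFS with gray/black marking from 6:
6 gray
  1 gray
    10 gray
      12 gray
        11 gray
        11 black
        8 gray
        8 black
      12 black
      2 gray
        9 gray
          9→6: 6 is gray → back edge
Back edge closes the cycle 6 → 1 → 10 → 2 → 9 → 6; its vertices are {1, 2, 6, 9, 10}.

1, 2, 6, 9, 10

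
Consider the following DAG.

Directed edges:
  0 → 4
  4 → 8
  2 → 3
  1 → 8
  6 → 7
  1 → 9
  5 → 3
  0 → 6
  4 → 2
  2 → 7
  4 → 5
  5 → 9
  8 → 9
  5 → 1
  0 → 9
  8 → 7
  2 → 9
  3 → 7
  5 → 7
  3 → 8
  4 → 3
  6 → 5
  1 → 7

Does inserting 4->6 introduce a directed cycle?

Adding 4→6 creates a cycle iff 6 can already reach 4.
Explore from 6: no path reaches 4. The graph stays acyclic.

No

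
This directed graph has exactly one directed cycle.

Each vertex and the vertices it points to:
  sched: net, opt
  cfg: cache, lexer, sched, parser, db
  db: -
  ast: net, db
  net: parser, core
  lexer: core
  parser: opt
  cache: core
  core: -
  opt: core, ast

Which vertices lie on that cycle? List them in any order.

DFS with gray/black marking from parser:
parser gray
  opt gray
    core gray
    core black
    ast gray
      net gray
        net→parser: parser is gray → back edge
Back edge closes the cycle parser → opt → ast → net → parser; its vertices are {ast, net, opt, parser}.

ast, net, opt, parser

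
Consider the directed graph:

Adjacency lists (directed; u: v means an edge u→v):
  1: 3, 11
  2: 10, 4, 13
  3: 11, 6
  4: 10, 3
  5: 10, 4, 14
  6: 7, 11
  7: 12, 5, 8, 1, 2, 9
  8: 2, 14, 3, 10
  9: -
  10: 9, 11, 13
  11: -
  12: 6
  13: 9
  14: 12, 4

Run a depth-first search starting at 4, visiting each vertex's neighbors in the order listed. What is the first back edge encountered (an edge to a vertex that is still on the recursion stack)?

12→6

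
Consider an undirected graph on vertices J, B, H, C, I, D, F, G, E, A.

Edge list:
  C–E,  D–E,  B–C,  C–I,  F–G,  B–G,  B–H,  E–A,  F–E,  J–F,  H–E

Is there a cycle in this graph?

Yes

DFS, tracking each vertex's parent; an edge to a visited non-parent vertex closes a cycle.
Start from A:
visit A (parent –)
  visit E (parent A)
    visit C (parent E)
      visit B (parent C)
        B–C: parent, skip
        visit H (parent B)
          H–B: parent, skip
          H–E: E visited and ≠ parent → cycle
Cycle: E – C – B – H – E.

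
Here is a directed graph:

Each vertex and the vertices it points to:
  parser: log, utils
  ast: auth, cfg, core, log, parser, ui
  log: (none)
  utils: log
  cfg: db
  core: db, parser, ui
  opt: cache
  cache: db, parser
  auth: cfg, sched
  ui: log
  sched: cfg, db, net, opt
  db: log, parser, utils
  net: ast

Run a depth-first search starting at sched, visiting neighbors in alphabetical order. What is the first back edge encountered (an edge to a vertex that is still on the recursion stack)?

auth->sched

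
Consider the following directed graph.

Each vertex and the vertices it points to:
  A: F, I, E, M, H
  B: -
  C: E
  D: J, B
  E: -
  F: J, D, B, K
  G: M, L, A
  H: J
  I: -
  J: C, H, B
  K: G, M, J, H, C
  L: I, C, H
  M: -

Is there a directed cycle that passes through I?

No

I lies on a cycle iff there is a path from I back to itself.
Exploring from I, it never reaches itself; equivalently, its strongly connected component is a singleton.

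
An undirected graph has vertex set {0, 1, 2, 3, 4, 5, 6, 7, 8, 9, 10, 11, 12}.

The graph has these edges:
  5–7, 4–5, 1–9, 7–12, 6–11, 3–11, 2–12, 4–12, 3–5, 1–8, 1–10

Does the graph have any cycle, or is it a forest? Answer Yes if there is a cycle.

DFS, tracking each vertex's parent; an edge to a visited non-parent vertex closes a cycle.
Start from 5:
visit 5 (parent –)
  visit 3 (parent 5)
    visit 11 (parent 3)
      11–3: parent, skip
      visit 6 (parent 11)
        6–11: parent, skip
    3–5: parent, skip
  visit 7 (parent 5)
    visit 12 (parent 7)
      12–7: parent, skip
      visit 4 (parent 12)
        4–12: parent, skip
        4–5: 5 visited and ≠ parent → cycle
Cycle: 5 – 7 – 12 – 4 – 5.

Yes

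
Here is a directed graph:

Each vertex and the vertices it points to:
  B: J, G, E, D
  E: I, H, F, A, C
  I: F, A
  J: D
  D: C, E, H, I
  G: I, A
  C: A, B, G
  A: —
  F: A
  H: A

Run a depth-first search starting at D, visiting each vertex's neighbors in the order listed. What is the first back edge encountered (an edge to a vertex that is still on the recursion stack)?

DFS from D (visiting each vertex's neighbors in the order listed); mark gray on enter, black on exit:
D gray
  C gray
    A gray
    A black
    B gray
      J gray
        J→D: D is gray → back edge
First back edge: J → D.

J->D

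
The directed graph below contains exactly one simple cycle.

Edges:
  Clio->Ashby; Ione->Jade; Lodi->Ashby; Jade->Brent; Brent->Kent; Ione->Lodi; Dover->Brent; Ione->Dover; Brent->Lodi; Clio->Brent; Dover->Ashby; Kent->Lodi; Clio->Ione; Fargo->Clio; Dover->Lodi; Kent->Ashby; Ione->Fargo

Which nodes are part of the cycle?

Clio, Ione, Fargo

DFS with gray/black marking from Ione:
Ione gray
  Dover gray
    Ashby gray
    Ashby black
    Lodi gray
      Lodi→Ashby: Ashby black — skip
    Lodi black
    Brent gray
      Kent gray
        Kent→Ashby: Ashby black — skip
        Kent→Lodi: Lodi black — skip
      Kent black
      Brent→Lodi: Lodi black — skip
    Brent black
  Dover black
  Fargo gray
    Clio gray
      Clio→Ashby: Ashby black — skip
      Clio→Ione: Ione is gray → back edge
Back edge closes the cycle Ione → Fargo → Clio → Ione; its vertices are {Clio, Ione, Fargo}.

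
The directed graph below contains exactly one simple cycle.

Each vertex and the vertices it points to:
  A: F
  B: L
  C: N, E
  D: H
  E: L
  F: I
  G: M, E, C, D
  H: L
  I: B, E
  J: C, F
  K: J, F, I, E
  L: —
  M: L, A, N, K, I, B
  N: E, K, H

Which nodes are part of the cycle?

C, J, K, N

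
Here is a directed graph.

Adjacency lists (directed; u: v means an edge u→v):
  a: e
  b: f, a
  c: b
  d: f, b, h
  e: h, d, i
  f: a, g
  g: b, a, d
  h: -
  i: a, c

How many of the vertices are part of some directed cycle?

8

A vertex is on a directed cycle iff it belongs to a strongly connected component of size ≥ 2 (or has a self-loop).
The vertices on cycles are {a, b, c, d, e, f, g, i} — 8 in total.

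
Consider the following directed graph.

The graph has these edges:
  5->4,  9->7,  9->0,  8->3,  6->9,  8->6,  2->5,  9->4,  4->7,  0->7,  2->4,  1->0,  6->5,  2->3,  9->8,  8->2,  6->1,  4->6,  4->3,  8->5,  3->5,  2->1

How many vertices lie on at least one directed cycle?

7

A vertex is on a directed cycle iff it belongs to a strongly connected component of size ≥ 2 (or has a self-loop).
The vertices on cycles are {2, 3, 4, 5, 6, 8, 9} — 7 in total.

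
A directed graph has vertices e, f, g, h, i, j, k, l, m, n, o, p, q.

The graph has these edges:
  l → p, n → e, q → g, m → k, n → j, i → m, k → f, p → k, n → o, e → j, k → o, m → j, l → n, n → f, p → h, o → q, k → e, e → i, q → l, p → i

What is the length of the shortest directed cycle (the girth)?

For each vertex v, BFS finds the shortest path from v back to v.
The shortest such closed walk is l → n → o → q → l, length 4.

4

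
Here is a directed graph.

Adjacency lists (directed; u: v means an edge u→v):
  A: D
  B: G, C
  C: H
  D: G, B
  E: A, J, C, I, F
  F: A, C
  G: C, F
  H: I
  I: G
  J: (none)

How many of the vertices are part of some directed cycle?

8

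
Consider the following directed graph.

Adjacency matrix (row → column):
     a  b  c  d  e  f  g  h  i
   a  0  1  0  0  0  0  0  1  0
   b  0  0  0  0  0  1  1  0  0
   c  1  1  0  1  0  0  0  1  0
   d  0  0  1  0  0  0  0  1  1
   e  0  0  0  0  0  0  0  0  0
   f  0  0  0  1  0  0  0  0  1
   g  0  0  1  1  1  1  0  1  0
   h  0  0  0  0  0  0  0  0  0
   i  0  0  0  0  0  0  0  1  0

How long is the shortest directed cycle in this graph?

For each vertex v, BFS finds the shortest path from v back to v.
The shortest such closed walk is c → d → c, length 2.

2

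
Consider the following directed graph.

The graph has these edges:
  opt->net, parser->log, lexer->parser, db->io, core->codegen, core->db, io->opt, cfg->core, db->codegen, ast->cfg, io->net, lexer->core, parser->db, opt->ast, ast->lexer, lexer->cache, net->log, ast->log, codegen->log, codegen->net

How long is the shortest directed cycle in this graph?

6

For each vertex v, BFS finds the shortest path from v back to v.
The shortest such closed walk is ast → lexer → parser → db → io → opt → ast, length 6.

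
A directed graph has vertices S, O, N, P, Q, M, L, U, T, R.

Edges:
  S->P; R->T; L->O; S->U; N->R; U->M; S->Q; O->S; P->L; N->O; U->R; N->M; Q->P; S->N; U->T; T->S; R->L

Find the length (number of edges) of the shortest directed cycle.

3

For each vertex v, BFS finds the shortest path from v back to v.
The shortest such closed walk is S → U → T → S, length 3.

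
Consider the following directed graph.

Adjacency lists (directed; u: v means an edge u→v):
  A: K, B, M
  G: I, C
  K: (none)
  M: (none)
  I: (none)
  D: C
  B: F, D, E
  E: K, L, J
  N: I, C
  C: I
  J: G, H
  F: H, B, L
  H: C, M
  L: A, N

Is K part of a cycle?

No

K lies on a cycle iff there is a path from K back to itself.
Exploring from K, it never reaches itself; equivalently, its strongly connected component is a singleton.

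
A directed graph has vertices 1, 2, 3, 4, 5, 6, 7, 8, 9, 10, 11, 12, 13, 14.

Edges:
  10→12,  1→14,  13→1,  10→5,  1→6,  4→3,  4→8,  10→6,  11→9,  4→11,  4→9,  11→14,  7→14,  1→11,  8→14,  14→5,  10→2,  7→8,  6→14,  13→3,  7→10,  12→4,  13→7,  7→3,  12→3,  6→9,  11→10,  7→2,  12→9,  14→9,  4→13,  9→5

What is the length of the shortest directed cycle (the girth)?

4

For each vertex v, BFS finds the shortest path from v back to v.
The shortest such closed walk is 10 → 12 → 4 → 11 → 10, length 4.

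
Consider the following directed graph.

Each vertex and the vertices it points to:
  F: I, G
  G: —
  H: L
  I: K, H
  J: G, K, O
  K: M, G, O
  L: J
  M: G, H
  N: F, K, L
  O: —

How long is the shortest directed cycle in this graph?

For each vertex v, BFS finds the shortest path from v back to v.
The shortest such closed walk is L → J → K → M → H → L, length 5.

5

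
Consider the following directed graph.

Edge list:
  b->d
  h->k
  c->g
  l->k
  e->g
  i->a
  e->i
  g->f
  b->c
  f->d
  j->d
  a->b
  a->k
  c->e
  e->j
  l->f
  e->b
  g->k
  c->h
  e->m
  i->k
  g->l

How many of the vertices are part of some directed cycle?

A vertex is on a directed cycle iff it belongs to a strongly connected component of size ≥ 2 (or has a self-loop).
The vertices on cycles are {a, b, c, e, i} — 5 in total.

5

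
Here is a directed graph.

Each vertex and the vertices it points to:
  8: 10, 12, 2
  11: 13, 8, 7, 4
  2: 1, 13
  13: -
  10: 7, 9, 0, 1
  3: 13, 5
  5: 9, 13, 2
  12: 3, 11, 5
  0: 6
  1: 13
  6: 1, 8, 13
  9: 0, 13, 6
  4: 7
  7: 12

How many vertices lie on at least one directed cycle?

A vertex is on a directed cycle iff it belongs to a strongly connected component of size ≥ 2 (or has a self-loop).
The vertices on cycles are {0, 3, 4, 5, 6, 7, 8, 9, 10, 11, 12} — 11 in total.

11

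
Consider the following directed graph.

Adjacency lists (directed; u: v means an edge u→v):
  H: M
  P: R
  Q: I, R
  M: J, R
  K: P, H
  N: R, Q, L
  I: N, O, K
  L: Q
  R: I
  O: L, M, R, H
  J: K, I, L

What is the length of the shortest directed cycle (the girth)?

3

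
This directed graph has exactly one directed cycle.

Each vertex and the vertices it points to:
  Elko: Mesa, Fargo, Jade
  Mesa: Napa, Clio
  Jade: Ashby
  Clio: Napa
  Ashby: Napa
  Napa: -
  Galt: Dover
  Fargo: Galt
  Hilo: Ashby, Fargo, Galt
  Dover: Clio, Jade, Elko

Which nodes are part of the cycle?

Elko, Galt, Dover, Fargo

DFS with gray/black marking from Galt:
Galt gray
  Dover gray
    Clio gray
      Napa gray
      Napa black
    Clio black
    Jade gray
      Ashby gray
        Ashby→Napa: Napa black — skip
      Ashby black
    Jade black
    Elko gray
      Mesa gray
        Mesa→Napa: Napa black — skip
        Mesa→Clio: Clio black — skip
      Mesa black
      Fargo gray
        Fargo→Galt: Galt is gray → back edge
Back edge closes the cycle Galt → Dover → Elko → Fargo → Galt; its vertices are {Elko, Galt, Dover, Fargo}.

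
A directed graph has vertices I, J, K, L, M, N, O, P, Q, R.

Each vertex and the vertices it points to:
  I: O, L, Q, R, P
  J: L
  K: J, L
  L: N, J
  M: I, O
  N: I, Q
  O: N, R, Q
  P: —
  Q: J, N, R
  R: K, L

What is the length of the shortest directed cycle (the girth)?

2

For each vertex v, BFS finds the shortest path from v back to v.
The shortest such closed walk is Q → N → Q, length 2.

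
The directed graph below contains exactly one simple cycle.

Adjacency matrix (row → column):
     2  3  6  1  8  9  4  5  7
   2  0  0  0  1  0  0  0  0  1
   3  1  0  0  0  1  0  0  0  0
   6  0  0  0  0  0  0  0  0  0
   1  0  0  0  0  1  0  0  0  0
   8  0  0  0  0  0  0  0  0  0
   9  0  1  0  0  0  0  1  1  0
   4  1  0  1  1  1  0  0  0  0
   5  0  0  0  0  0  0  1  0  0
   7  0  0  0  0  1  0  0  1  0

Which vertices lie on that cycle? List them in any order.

DFS with gray/black marking from 5:
5 gray
  4 gray
    2 gray
      7 gray
        7→5: 5 is gray → back edge
Back edge closes the cycle 5 → 4 → 2 → 7 → 5; its vertices are {2, 4, 5, 7}.

2, 4, 5, 7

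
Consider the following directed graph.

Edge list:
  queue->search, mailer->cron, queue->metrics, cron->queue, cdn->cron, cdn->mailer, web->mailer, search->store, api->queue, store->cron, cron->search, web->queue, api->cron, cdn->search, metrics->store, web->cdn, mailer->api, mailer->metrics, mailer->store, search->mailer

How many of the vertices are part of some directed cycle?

A vertex is on a directed cycle iff it belongs to a strongly connected component of size ≥ 2 (or has a self-loop).
The vertices on cycles are {api, cron, queue, store, mailer, search, metrics} — 7 in total.

7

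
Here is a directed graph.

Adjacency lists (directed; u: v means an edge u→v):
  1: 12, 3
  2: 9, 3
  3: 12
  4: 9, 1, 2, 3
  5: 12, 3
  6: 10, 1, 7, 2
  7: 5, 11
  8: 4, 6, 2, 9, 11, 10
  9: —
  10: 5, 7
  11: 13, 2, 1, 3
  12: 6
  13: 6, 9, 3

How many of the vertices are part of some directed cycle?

10

A vertex is on a directed cycle iff it belongs to a strongly connected component of size ≥ 2 (or has a self-loop).
The vertices on cycles are {1, 2, 3, 5, 6, 7, 10, 11, 12, 13} — 10 in total.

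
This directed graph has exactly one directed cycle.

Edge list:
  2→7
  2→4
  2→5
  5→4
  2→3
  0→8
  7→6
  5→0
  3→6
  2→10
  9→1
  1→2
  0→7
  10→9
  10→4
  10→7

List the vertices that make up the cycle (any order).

DFS with gray/black marking from 2:
2 gray
  5 gray
    0 gray
      7 gray
        6 gray
        6 black
      7 black
      8 gray
      8 black
    0 black
    4 gray
    4 black
  5 black
  2→4: 4 black — skip
  2→7: 7 black — skip
  10 gray
    10→4: 4 black — skip
    9 gray
      1 gray
        1→2: 2 is gray → back edge
Back edge closes the cycle 2 → 10 → 9 → 1 → 2; its vertices are {1, 2, 9, 10}.

1, 2, 9, 10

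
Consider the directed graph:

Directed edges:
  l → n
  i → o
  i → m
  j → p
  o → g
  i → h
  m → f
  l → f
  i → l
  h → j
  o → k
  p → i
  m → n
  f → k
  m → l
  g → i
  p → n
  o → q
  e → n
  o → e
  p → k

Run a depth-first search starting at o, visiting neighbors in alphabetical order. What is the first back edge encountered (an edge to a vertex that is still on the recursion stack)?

DFS from o (visiting neighbors in alphabetical order); mark gray on enter, black on exit:
o gray
  e gray
    n gray
    n black
  e black
  g gray
    i gray
      h gray
        j gray
          p gray
            p→i: i is gray → back edge
First back edge: p → i.

p->i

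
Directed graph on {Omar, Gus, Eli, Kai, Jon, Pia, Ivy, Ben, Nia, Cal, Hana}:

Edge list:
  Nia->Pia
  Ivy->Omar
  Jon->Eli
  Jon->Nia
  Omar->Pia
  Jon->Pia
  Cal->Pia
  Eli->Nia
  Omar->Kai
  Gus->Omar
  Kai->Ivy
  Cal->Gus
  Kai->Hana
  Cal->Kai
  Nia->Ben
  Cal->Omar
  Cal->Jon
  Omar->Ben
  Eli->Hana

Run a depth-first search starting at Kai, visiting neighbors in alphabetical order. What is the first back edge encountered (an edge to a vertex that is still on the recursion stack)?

Omar→Kai

DFS from Kai (visiting neighbors in alphabetical order); mark gray on enter, black on exit:
Kai gray
  Hana gray
  Hana black
  Ivy gray
    Omar gray
      Ben gray
      Ben black
      Omar→Kai: Kai is gray → back edge
First back edge: Omar → Kai.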